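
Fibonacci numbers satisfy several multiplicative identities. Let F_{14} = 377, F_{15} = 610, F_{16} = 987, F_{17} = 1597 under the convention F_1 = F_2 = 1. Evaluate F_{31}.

1346269

By the addition formula F_{m+n} = F_m F_{n+1} + F_{m−1} F_n with m=15, n=16: F_{31} = 610·1597 + 377·987 = 974170 + 372099 = 1346269.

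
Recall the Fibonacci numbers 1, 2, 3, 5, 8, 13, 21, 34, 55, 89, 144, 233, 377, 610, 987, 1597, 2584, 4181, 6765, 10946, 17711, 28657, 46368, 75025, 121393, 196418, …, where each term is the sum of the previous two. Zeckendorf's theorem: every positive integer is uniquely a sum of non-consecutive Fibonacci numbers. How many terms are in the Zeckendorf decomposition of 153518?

8

Repeatedly subtract the largest Fibonacci number that fits:
take 121393 (≤ 153518); 153518 − 121393 = 32125
take 28657 (≤ 32125); 32125 − 28657 = 3468
take 2584 (≤ 3468); 3468 − 2584 = 884
take 610 (≤ 884); 884 − 610 = 274
take 233 (≤ 274); 274 − 233 = 41
take 34 (≤ 41); 41 − 34 = 7
take 5 (≤ 7); 7 − 5 = 2
take 2 (≤ 2); 2 − 2 = 0
153518 = 121393 + 28657 + 2584 + 610 + 233 + 34 + 5 + 2, which has 8 terms.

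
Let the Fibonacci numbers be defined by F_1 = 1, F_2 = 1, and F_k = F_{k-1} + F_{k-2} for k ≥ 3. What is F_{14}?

Iterating the recurrence up to F_{6} = 8 and F_{5} = 5:
F_{7} = F_{6} + F_{5} = 8 + 5 = 13
F_{8} = F_{7} + F_{6} = 13 + 8 = 21
F_{9} = F_{8} + F_{7} = 21 + 13 = 34
F_{10} = F_{9} + F_{8} = 34 + 21 = 55
F_{11} = F_{10} + F_{9} = 55 + 34 = 89
F_{12} = F_{11} + F_{10} = 89 + 55 = 144
F_{13} = F_{12} + F_{11} = 144 + 89 = 233
F_{14} = F_{13} + F_{12} = 233 + 144 = 377

377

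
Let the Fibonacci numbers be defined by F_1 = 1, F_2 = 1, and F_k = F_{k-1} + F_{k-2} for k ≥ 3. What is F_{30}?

832040

Iterating the recurrence up to F_{22} = 17711 and F_{21} = 10946:
F_{23} = F_{22} + F_{21} = 17711 + 10946 = 28657
F_{24} = F_{23} + F_{22} = 28657 + 17711 = 46368
F_{25} = F_{24} + F_{23} = 46368 + 28657 = 75025
F_{26} = F_{25} + F_{24} = 75025 + 46368 = 121393
F_{27} = F_{26} + F_{25} = 121393 + 75025 = 196418
F_{28} = F_{27} + F_{26} = 196418 + 121393 = 317811
F_{29} = F_{28} + F_{27} = 317811 + 196418 = 514229
F_{30} = F_{29} + F_{28} = 514229 + 317811 = 832040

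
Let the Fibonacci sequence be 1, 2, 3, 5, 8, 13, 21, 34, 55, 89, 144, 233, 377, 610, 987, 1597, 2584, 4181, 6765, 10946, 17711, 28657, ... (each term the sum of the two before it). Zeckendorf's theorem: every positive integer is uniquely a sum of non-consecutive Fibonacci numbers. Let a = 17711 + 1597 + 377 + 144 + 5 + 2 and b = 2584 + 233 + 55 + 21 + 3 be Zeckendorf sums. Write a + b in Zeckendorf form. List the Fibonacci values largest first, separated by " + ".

The two numbers are 19836 and 2896, so their sum is 22732.
take 17711 (≤ 22732); 22732 − 17711 = 5021
take 4181 (≤ 5021); 5021 − 4181 = 840
take 610 (≤ 840); 840 − 610 = 230
take 144 (≤ 230); 230 − 144 = 86
take 55 (≤ 86); 86 − 55 = 31
take 21 (≤ 31); 31 − 21 = 10
take 8 (≤ 10); 10 − 8 = 2
take 2 (≤ 2); 2 − 2 = 0

17711 + 4181 + 610 + 144 + 55 + 21 + 8 + 2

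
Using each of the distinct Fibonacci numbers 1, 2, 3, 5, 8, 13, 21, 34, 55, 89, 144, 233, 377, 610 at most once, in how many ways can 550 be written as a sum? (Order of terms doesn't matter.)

19

550 = 377+144+21+8 = 377+144+21+5+3 = 377+89+55+21+8 = 377+144+21+5+2+1 = … (15 more), for 19 in all.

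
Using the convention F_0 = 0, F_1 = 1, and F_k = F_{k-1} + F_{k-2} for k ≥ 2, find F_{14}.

Iterating the recurrence up to F_{7} = 13 and F_{6} = 8:
F_{8} = F_{7} + F_{6} = 13 + 8 = 21
F_{9} = F_{8} + F_{7} = 21 + 13 = 34
F_{10} = F_{9} + F_{8} = 34 + 21 = 55
F_{11} = F_{10} + F_{9} = 55 + 34 = 89
F_{12} = F_{11} + F_{10} = 89 + 55 = 144
F_{13} = F_{12} + F_{11} = 144 + 89 = 233
F_{14} = F_{13} + F_{12} = 233 + 144 = 377

377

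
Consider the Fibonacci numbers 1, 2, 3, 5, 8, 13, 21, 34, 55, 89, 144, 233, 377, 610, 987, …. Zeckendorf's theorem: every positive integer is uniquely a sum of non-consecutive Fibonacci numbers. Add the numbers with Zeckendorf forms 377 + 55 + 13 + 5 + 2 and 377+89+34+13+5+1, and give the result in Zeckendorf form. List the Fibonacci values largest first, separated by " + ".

The two numbers are 452 and 519, so their sum is 971.
Greedy algorithm:
subtract 610 from 971: 361 remains
subtract 233 from 361: 128 remains
subtract 89 from 128: 39 remains
subtract 34 from 39: 5 remains
subtract 5 from 5: 0 remains

610 + 233 + 89 + 34 + 5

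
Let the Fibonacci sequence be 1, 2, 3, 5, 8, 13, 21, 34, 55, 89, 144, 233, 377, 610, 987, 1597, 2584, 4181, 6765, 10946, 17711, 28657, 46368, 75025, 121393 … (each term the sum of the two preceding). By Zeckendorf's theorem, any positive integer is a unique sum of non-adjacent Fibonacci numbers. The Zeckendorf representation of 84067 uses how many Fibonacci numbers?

84067 − 75025 = 9042
9042 − 6765 = 2277
2277 − 1597 = 680
680 − 610 = 70
70 − 55 = 15
15 − 13 = 2
2 − 2 = 0
84067 = 75025 + 6765 + 1597 + 610 + 55 + 13 + 2, which has 7 terms.

7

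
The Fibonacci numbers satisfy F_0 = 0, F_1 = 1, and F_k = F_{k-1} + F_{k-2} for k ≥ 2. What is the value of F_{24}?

Iterating the recurrence up to F_{19} = 4181 and F_{18} = 2584:
F_{20} = F_{19} + F_{18} = 4181 + 2584 = 6765
F_{21} = F_{20} + F_{19} = 6765 + 4181 = 10946
F_{22} = F_{21} + F_{20} = 10946 + 6765 = 17711
F_{23} = F_{22} + F_{21} = 17711 + 10946 = 28657
F_{24} = F_{23} + F_{22} = 28657 + 17711 = 46368

46368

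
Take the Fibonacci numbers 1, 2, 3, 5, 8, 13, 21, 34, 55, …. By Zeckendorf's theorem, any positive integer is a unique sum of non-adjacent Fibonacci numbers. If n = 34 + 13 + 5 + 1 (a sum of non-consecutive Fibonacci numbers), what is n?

34 + 13 + 5 + 1 = 53.

53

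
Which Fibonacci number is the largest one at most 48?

34 ≤ 48 < 55, so the largest Fibonacci number not exceeding 48 is 34.

34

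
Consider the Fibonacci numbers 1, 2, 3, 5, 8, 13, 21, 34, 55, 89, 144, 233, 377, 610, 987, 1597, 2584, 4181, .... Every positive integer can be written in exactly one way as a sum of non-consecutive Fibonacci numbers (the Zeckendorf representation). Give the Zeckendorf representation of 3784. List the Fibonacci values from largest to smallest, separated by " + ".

Greedy algorithm:
take 2584 (≤ 3784); 3784 − 2584 = 1200
take 987 (≤ 1200); 1200 − 987 = 213
take 144 (≤ 213); 213 − 144 = 69
take 55 (≤ 69); 69 − 55 = 14
take 13 (≤ 14); 14 − 13 = 1
take 1 (≤ 1); 1 − 1 = 0
So 3784 = 2584 + 987 + 144 + 55 + 13 + 1, with no two terms consecutive in the sequence.

2584 + 987 + 144 + 55 + 13 + 1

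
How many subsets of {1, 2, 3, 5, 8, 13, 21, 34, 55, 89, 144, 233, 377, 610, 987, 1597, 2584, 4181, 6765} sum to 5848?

Each representation comes from the Zeckendorf form by replacing some F_k with F_{k−1} + F_{k−2} where possible.
5848 = 4181+1597+55+13+2 = 4181+1597+55+8+5+2 = 4181+1597+34+21+13+2 = 4181+987+610+55+13+2 = 4181+1597+34+21+8+5+2 = … (23 more), for 28 in all.

28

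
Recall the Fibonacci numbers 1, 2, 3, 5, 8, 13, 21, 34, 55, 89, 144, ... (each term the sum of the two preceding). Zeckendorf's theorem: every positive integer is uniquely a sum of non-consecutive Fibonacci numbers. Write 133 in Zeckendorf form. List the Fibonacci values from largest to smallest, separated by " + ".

89 + 34 + 8 + 2

largest Fibonacci ≤ 133 is 89; 133 − 89 = 44
largest Fibonacci ≤ 44 is 34; 44 − 34 = 10
largest Fibonacci ≤ 10 is 8; 10 − 8 = 2
largest Fibonacci ≤ 2 is 2; 2 − 2 = 0
So 133 = 89 + 34 + 8 + 2, with no two terms consecutive in the sequence.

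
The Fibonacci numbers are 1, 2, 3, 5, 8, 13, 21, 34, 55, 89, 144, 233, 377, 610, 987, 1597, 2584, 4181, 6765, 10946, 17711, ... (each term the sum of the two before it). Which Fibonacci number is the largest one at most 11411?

10946 ≤ 11411 < 17711, so the largest Fibonacci number not exceeding 11411 is 10946.

10946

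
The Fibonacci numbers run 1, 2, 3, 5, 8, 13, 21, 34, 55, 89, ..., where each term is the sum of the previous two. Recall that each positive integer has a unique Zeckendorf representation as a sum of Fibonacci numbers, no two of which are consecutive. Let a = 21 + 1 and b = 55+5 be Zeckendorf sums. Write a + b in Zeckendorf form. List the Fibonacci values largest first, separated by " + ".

55 + 21 + 5 + 1

The two numbers are 22 and 60, so their sum is 82.
Greedy algorithm:
largest Fibonacci ≤ 82 is 55; 82 − 55 = 27
largest Fibonacci ≤ 27 is 21; 27 − 21 = 6
largest Fibonacci ≤ 6 is 5; 6 − 5 = 1
largest Fibonacci ≤ 1 is 1; 1 − 1 = 0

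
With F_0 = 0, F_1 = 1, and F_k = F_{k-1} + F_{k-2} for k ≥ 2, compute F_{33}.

3524578

Iterating the recurrence up to F_{26} = 121393 and F_{25} = 75025:
F_{27} = F_{26} + F_{25} = 121393 + 75025 = 196418
F_{28} = F_{27} + F_{26} = 196418 + 121393 = 317811
F_{29} = F_{28} + F_{27} = 317811 + 196418 = 514229
F_{30} = F_{29} + F_{28} = 514229 + 317811 = 832040
F_{31} = F_{30} + F_{29} = 832040 + 514229 = 1346269
F_{32} = F_{31} + F_{30} = 1346269 + 832040 = 2178309
F_{33} = F_{32} + F_{31} = 2178309 + 1346269 = 3524578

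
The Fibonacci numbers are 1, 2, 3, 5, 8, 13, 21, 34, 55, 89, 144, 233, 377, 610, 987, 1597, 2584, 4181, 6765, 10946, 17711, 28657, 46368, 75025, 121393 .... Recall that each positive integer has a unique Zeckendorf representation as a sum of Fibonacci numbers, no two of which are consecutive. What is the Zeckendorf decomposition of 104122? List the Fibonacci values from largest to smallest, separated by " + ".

take 75025 (≤ 104122); 104122 − 75025 = 29097
take 28657 (≤ 29097); 29097 − 28657 = 440
take 377 (≤ 440); 440 − 377 = 63
take 55 (≤ 63); 63 − 55 = 8
take 8 (≤ 8); 8 − 8 = 0
So 104122 = 75025 + 28657 + 377 + 55 + 8, with no two terms consecutive in the sequence.

75025 + 28657 + 377 + 55 + 8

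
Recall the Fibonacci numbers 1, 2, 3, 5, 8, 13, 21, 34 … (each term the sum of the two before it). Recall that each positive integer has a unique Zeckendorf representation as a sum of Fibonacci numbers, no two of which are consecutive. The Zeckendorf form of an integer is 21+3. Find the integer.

21+3 = 24.

24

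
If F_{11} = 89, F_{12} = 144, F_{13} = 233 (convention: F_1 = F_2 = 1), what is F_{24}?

46368

By the addition formula F_{m+n} = F_m F_{n+1} + F_{m−1} F_n with m=12, n=12: F_{24} = 144·233 + 89·144 = 33552 + 12816 = 46368.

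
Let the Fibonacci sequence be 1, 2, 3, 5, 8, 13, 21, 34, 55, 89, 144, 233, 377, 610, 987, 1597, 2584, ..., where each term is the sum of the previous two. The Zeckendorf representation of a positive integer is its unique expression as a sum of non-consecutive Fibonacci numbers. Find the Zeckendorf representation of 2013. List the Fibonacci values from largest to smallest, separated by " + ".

take 1597 (≤ 2013); 2013 − 1597 = 416
take 377 (≤ 416); 416 − 377 = 39
take 34 (≤ 39); 39 − 34 = 5
take 5 (≤ 5); 5 − 5 = 0
So 2013 = 1597 + 377 + 34 + 5, with no two terms consecutive in the sequence.

1597 + 377 + 34 + 5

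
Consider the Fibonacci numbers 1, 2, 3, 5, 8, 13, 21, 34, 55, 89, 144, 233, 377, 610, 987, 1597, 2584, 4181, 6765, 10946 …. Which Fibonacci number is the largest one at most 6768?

6765 ≤ 6768 < 10946, so the largest Fibonacci number not exceeding 6768 is 6765.

6765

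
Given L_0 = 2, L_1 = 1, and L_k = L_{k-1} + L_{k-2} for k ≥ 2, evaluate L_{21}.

Iterating the recurrence up to L_{17} = 3571 and L_{16} = 2207:
L_{18} = L_{17} + L_{16} = 3571 + 2207 = 5778
L_{19} = L_{18} + L_{17} = 5778 + 3571 = 9349
L_{20} = L_{19} + L_{18} = 9349 + 5778 = 15127
L_{21} = L_{20} + L_{19} = 15127 + 9349 = 24476

24476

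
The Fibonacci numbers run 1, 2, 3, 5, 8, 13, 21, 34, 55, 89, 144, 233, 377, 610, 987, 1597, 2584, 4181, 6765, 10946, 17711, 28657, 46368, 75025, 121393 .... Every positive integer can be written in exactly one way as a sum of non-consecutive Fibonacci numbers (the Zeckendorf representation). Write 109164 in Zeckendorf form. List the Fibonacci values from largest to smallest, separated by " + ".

75025 + 28657 + 4181 + 987 + 233 + 55 + 21 + 5

Greedily peel off the largest Fibonacci term at each step:
109164 − 75025 = 34139
34139 − 28657 = 5482
5482 − 4181 = 1301
1301 − 987 = 314
314 − 233 = 81
81 − 55 = 26
26 − 21 = 5
5 − 5 = 0
So 109164 = 75025 + 28657 + 4181 + 987 + 233 + 55 + 21 + 5, with no two terms consecutive in the sequence.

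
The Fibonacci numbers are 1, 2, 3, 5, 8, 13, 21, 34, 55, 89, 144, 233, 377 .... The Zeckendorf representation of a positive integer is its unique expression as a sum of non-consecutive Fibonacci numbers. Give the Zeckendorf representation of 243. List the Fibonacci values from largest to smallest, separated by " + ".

233 + 8 + 2

233 ≤ 243 < 377, so take 233; remainder 10
8 ≤ 10 < 13, so take 8; remainder 2
2 ≤ 2 < 3, so take 2; remainder 0
So 243 = 233 + 8 + 2, with no two terms consecutive in the sequence.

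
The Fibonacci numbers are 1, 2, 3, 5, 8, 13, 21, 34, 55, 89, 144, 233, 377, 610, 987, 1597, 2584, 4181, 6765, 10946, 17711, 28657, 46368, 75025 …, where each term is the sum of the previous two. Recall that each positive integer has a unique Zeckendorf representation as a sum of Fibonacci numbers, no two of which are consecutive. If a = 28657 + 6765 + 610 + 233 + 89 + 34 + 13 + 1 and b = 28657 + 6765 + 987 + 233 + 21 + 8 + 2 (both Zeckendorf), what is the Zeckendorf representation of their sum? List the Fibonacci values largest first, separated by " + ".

The two numbers are 36402 and 36673, so their sum is 73075.
Repeatedly subtract the largest Fibonacci number that fits:
take 46368 (≤ 73075); 73075 − 46368 = 26707
take 17711 (≤ 26707); 26707 − 17711 = 8996
take 6765 (≤ 8996); 8996 − 6765 = 2231
take 1597 (≤ 2231); 2231 − 1597 = 634
take 610 (≤ 634); 634 − 610 = 24
take 21 (≤ 24); 24 − 21 = 3
take 3 (≤ 3); 3 − 3 = 0

46368 + 17711 + 6765 + 1597 + 610 + 21 + 3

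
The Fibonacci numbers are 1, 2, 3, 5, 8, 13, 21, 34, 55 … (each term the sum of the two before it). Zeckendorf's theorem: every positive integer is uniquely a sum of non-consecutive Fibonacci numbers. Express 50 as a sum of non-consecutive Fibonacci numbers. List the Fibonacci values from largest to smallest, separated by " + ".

Greedily peel off the largest Fibonacci term at each step:
50: greatest Fibonacci not exceeding it is 34, leaving 16
16: greatest Fibonacci not exceeding it is 13, leaving 3
3: greatest Fibonacci not exceeding it is 3, leaving 0
So 50 = 34 + 13 + 3, with no two terms consecutive in the sequence.

34 + 13 + 3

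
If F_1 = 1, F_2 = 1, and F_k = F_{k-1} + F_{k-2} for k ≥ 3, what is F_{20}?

Iterating the recurrence up to F_{16} = 987 and F_{15} = 610:
F_{17} = F_{16} + F_{15} = 987 + 610 = 1597
F_{18} = F_{17} + F_{16} = 1597 + 987 = 2584
F_{19} = F_{18} + F_{17} = 2584 + 1597 = 4181
F_{20} = F_{19} + F_{18} = 4181 + 2584 = 6765

6765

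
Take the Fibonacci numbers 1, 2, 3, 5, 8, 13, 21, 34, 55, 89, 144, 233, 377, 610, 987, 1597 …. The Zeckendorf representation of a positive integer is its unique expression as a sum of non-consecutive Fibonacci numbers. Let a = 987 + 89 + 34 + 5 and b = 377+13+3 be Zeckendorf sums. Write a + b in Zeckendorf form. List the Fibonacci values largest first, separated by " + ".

The two numbers are 1115 and 393, so their sum is 1508.
Repeatedly subtract the largest Fibonacci number that fits:
largest Fibonacci ≤ 1508 is 987; 1508 − 987 = 521
largest Fibonacci ≤ 521 is 377; 521 − 377 = 144
largest Fibonacci ≤ 144 is 144; 144 − 144 = 0

987 + 377 + 144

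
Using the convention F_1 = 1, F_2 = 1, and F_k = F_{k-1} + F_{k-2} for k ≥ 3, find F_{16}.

987

Iterating the recurrence up to F_{9} = 34 and F_{8} = 21:
F_{10} = F_{9} + F_{8} = 34 + 21 = 55
F_{11} = F_{10} + F_{9} = 55 + 34 = 89
F_{12} = F_{11} + F_{10} = 89 + 55 = 144
F_{13} = F_{12} + F_{11} = 144 + 89 = 233
F_{14} = F_{13} + F_{12} = 233 + 144 = 377
F_{15} = F_{14} + F_{13} = 377 + 233 = 610
F_{16} = F_{15} + F_{14} = 610 + 377 = 987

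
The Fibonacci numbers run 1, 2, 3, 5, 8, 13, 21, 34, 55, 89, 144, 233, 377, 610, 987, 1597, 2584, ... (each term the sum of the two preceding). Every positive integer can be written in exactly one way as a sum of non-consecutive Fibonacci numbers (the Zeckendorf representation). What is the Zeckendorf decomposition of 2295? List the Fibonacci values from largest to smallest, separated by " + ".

1597 + 610 + 55 + 21 + 8 + 3 + 1

largest Fibonacci ≤ 2295 is 1597; 2295 − 1597 = 698
largest Fibonacci ≤ 698 is 610; 698 − 610 = 88
largest Fibonacci ≤ 88 is 55; 88 − 55 = 33
largest Fibonacci ≤ 33 is 21; 33 − 21 = 12
largest Fibonacci ≤ 12 is 8; 12 − 8 = 4
largest Fibonacci ≤ 4 is 3; 4 − 3 = 1
largest Fibonacci ≤ 1 is 1; 1 − 1 = 0
So 2295 = 1597 + 610 + 55 + 21 + 8 + 3 + 1, with no two terms consecutive in the sequence.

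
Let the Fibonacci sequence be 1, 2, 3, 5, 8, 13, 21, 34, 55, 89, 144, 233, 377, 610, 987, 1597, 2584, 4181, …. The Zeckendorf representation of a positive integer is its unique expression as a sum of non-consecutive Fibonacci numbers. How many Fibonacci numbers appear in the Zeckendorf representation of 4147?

5

4147 − 2584 = 1563
1563 − 987 = 576
576 − 377 = 199
199 − 144 = 55
55 − 55 = 0
4147 = 2584 + 987 + 377 + 144 + 55, which has 5 terms.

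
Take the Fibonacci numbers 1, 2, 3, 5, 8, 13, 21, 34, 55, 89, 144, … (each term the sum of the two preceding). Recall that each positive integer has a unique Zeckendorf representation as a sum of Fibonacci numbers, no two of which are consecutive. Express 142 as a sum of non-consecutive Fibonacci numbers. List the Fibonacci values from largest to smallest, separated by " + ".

89 + 34 + 13 + 5 + 1

89 ≤ 142 < 144, so take 89; remainder 53
34 ≤ 53 < 55, so take 34; remainder 19
13 ≤ 19 < 21, so take 13; remainder 6
5 ≤ 6 < 8, so take 5; remainder 1
1 ≤ 1 < 2, so take 1; remainder 0
So 142 = 89 + 34 + 13 + 5 + 1, with no two terms consecutive in the sequence.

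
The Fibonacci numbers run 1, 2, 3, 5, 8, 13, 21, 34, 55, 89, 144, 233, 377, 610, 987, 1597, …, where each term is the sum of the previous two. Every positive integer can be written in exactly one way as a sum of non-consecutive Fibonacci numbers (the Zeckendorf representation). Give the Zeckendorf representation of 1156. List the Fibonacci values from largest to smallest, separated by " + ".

1156 − 987 = 169
169 − 144 = 25
25 − 21 = 4
4 − 3 = 1
1 − 1 = 0
So 1156 = 987 + 144 + 21 + 3 + 1, with no two terms consecutive in the sequence.

987 + 144 + 21 + 3 + 1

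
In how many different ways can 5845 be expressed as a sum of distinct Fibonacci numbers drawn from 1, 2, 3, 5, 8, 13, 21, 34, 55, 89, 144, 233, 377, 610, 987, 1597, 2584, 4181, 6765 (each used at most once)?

14

5845 = 4181+1597+55+8+3+1 = 4181+1597+34+21+8+3+1 = 4181+987+610+55+8+3+1 = 4181+987+610+34+21+8+3+1 = 4181+987+377+233+55+8+3+1 = … (9 more), for 14 in all.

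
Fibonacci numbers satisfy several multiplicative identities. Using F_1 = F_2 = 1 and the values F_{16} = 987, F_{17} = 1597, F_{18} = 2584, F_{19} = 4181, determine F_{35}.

9227465

By the addition formula F_{m+n} = F_m F_{n+1} + F_{m−1} F_n with m=19, n=16: F_{35} = 4181·1597 + 2584·987 = 6677057 + 2550408 = 9227465.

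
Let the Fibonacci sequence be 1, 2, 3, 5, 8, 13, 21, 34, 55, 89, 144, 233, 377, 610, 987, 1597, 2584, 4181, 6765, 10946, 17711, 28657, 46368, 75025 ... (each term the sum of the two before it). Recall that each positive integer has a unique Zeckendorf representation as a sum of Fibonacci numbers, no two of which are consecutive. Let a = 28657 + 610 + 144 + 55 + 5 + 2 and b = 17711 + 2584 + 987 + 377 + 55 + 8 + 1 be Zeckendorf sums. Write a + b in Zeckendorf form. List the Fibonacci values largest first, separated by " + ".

46368 + 4181 + 610 + 34 + 3

The two numbers are 29473 and 21723, so their sum is 51196.
Greedily peel off the largest Fibonacci term at each step:
51196 − 46368 = 4828
4828 − 4181 = 647
647 − 610 = 37
37 − 34 = 3
3 − 3 = 0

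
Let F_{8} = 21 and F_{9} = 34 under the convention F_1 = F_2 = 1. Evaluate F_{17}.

1597

By F_{2k+1} = F_k² + F_{k+1}²: F_{17} = 21² + 34² = 441 + 1156 = 1597.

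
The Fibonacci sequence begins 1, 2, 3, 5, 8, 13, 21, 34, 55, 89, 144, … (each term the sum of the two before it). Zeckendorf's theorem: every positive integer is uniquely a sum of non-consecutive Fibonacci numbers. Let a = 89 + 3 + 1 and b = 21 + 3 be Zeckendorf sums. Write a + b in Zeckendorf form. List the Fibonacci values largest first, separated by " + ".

89 + 21 + 5 + 2

The two numbers are 93 and 24, so their sum is 117.
Greedy algorithm:
89 ≤ 117 < 144, so take 89; remainder 28
21 ≤ 28 < 34, so take 21; remainder 7
5 ≤ 7 < 8, so take 5; remainder 2
2 ≤ 2 < 3, so take 2; remainder 0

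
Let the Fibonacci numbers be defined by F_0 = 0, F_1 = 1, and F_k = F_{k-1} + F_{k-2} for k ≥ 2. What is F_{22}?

17711

Iterating the recurrence up to F_{18} = 2584 and F_{17} = 1597:
F_{19} = F_{18} + F_{17} = 2584 + 1597 = 4181
F_{20} = F_{19} + F_{18} = 4181 + 2584 = 6765
F_{21} = F_{20} + F_{19} = 6765 + 4181 = 10946
F_{22} = F_{21} + F_{20} = 10946 + 6765 = 17711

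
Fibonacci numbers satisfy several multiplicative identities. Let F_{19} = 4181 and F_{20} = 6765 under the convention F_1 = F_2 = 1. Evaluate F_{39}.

By F_{2k+1} = F_k² + F_{k+1}²: F_{39} = 4181² + 6765² = 17480761 + 45765225 = 63245986.

63245986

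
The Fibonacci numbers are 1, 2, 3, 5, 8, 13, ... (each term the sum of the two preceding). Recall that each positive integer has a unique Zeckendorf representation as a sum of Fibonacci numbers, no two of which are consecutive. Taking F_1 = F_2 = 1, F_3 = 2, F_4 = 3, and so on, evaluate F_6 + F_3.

10

F_6 + F_3 = 8 + 2 = 10.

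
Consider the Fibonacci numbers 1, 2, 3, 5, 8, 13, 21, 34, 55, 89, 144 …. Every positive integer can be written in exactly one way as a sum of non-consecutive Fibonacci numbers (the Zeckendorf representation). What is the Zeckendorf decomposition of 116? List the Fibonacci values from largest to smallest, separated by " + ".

Greedy algorithm:
116 − 89 = 27
27 − 21 = 6
6 − 5 = 1
1 − 1 = 0
So 116 = 89 + 21 + 5 + 1, with no two terms consecutive in the sequence.

89 + 21 + 5 + 1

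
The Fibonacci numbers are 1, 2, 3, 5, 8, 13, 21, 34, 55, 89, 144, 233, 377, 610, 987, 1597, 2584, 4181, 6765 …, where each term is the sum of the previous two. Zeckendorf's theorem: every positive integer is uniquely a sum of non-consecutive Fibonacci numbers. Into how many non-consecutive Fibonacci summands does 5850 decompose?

Repeatedly subtract the largest Fibonacci number that fits:
5850 − 4181 = 1669
1669 − 1597 = 72
72 − 55 = 17
17 − 13 = 4
4 − 3 = 1
1 − 1 = 0
5850 = 4181 + 1597 + 55 + 13 + 3 + 1, which has 6 terms.

6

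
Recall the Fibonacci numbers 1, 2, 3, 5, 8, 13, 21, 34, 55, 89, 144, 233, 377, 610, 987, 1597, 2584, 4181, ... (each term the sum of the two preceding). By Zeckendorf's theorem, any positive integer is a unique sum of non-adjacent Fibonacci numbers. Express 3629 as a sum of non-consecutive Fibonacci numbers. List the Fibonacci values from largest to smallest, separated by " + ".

3629 − 2584 = 1045
1045 − 987 = 58
58 − 55 = 3
3 − 3 = 0
So 3629 = 2584 + 987 + 55 + 3, with no two terms consecutive in the sequence.

2584 + 987 + 55 + 3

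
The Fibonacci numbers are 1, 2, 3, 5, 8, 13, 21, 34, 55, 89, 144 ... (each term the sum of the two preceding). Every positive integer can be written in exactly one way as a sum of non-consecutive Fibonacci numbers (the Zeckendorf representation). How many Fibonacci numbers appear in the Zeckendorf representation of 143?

5

subtract 89 from 143: 54 remains
subtract 34 from 54: 20 remains
subtract 13 from 20: 7 remains
subtract 5 from 7: 2 remains
subtract 2 from 2: 0 remains
143 = 89 + 34 + 13 + 5 + 2, which has 5 terms.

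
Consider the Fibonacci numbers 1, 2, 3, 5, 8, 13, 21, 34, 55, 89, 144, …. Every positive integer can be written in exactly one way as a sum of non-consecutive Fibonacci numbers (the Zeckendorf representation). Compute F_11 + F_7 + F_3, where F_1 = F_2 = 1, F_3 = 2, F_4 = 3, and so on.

104

F_11 + F_7 + F_3 = 89 + 13 + 2 = 104.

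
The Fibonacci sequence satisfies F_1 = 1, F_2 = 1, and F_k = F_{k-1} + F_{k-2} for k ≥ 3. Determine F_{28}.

317811

Iterating the recurrence up to F_{23} = 28657 and F_{22} = 17711:
F_{24} = F_{23} + F_{22} = 28657 + 17711 = 46368
F_{25} = F_{24} + F_{23} = 46368 + 28657 = 75025
F_{26} = F_{25} + F_{24} = 75025 + 46368 = 121393
F_{27} = F_{26} + F_{25} = 121393 + 75025 = 196418
F_{28} = F_{27} + F_{26} = 196418 + 121393 = 317811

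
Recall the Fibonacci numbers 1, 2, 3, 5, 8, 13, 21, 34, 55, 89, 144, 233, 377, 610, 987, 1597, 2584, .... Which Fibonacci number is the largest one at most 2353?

1597 ≤ 2353 < 2584, so the largest Fibonacci number not exceeding 2353 is 1597.

1597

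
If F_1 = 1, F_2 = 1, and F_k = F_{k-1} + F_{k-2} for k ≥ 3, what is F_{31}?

Iterating the recurrence up to F_{23} = 28657 and F_{22} = 17711:
F_{24} = F_{23} + F_{22} = 28657 + 17711 = 46368
F_{25} = F_{24} + F_{23} = 46368 + 28657 = 75025
F_{26} = F_{25} + F_{24} = 75025 + 46368 = 121393
F_{27} = F_{26} + F_{25} = 121393 + 75025 = 196418
F_{28} = F_{27} + F_{26} = 196418 + 121393 = 317811
F_{29} = F_{28} + F_{27} = 317811 + 196418 = 514229
F_{30} = F_{29} + F_{28} = 514229 + 317811 = 832040
F_{31} = F_{30} + F_{29} = 832040 + 514229 = 1346269

1346269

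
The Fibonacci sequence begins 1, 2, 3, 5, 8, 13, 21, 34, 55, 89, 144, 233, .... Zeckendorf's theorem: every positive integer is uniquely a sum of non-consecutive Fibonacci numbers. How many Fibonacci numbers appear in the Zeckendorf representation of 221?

Greedy algorithm:
221: greatest Fibonacci not exceeding it is 144, leaving 77
77: greatest Fibonacci not exceeding it is 55, leaving 22
22: greatest Fibonacci not exceeding it is 21, leaving 1
1: greatest Fibonacci not exceeding it is 1, leaving 0
221 = 144 + 55 + 21 + 1, which has 4 terms.

4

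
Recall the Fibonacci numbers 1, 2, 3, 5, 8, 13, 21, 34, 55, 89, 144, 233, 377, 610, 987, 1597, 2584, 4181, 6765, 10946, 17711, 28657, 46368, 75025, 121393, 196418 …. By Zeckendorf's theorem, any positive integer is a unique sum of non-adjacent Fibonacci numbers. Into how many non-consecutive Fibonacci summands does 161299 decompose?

7

Greedily peel off the largest Fibonacci term at each step:
largest Fibonacci ≤ 161299 is 121393; 161299 − 121393 = 39906
largest Fibonacci ≤ 39906 is 28657; 39906 − 28657 = 11249
largest Fibonacci ≤ 11249 is 10946; 11249 − 10946 = 303
largest Fibonacci ≤ 303 is 233; 303 − 233 = 70
largest Fibonacci ≤ 70 is 55; 70 − 55 = 15
largest Fibonacci ≤ 15 is 13; 15 − 13 = 2
largest Fibonacci ≤ 2 is 2; 2 − 2 = 0
161299 = 121393 + 28657 + 10946 + 233 + 55 + 13 + 2, which has 7 terms.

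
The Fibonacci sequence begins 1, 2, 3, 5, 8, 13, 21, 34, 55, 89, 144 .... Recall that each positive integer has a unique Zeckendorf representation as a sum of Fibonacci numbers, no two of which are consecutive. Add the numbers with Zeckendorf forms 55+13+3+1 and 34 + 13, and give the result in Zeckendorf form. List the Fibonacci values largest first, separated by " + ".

The two numbers are 72 and 47, so their sum is 119.
Greedily peel off the largest Fibonacci term at each step:
take 89 (≤ 119); 119 − 89 = 30
take 21 (≤ 30); 30 − 21 = 9
take 8 (≤ 9); 9 − 8 = 1
take 1 (≤ 1); 1 − 1 = 0

89 + 21 + 8 + 1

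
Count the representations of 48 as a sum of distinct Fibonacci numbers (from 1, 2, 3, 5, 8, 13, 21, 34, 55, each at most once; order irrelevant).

48 = 34+13+1 = 34+8+5+1 = 34+8+3+2+1 = 21+13+8+5+1 = … (1 more), for 5 in all.

5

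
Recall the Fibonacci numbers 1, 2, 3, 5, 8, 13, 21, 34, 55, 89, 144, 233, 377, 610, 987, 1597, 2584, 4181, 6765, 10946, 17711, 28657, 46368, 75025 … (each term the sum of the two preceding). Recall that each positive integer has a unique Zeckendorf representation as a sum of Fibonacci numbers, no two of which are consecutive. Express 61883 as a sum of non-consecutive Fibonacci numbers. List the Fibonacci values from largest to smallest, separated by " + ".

46368 + 10946 + 4181 + 377 + 8 + 3

Repeatedly subtract the largest Fibonacci number that fits:
46368 ≤ 61883 < 75025, so take 46368; remainder 15515
10946 ≤ 15515 < 17711, so take 10946; remainder 4569
4181 ≤ 4569 < 6765, so take 4181; remainder 388
377 ≤ 388 < 610, so take 377; remainder 11
8 ≤ 11 < 13, so take 8; remainder 3
3 ≤ 3 < 5, so take 3; remainder 0
So 61883 = 46368 + 10946 + 4181 + 377 + 8 + 3, with no two terms consecutive in the sequence.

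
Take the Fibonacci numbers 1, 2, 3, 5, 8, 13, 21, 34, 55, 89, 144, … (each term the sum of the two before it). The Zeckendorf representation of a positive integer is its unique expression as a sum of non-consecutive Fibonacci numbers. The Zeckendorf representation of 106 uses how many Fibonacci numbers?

4

take 89 (≤ 106); 106 − 89 = 17
take 13 (≤ 17); 17 − 13 = 4
take 3 (≤ 4); 4 − 3 = 1
take 1 (≤ 1); 1 − 1 = 0
106 = 89 + 13 + 3 + 1, which has 4 terms.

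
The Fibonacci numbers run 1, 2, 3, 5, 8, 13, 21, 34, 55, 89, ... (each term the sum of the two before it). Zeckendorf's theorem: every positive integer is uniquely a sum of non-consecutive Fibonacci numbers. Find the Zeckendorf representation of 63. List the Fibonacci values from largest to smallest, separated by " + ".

55 + 8

largest Fibonacci ≤ 63 is 55; 63 − 55 = 8
largest Fibonacci ≤ 8 is 8; 8 − 8 = 0
So 63 = 55 + 8, with no two terms consecutive in the sequence.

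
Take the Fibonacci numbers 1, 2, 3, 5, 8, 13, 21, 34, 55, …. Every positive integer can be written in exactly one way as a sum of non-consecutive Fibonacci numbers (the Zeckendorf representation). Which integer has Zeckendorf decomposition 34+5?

39

34+5 = 39.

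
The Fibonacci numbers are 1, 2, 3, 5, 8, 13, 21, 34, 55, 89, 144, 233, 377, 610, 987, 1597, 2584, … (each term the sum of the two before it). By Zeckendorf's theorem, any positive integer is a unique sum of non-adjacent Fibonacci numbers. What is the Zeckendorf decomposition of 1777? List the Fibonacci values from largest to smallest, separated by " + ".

1597 + 144 + 34 + 2

1777: greatest Fibonacci not exceeding it is 1597, leaving 180
180: greatest Fibonacci not exceeding it is 144, leaving 36
36: greatest Fibonacci not exceeding it is 34, leaving 2
2: greatest Fibonacci not exceeding it is 2, leaving 0
So 1777 = 1597 + 144 + 34 + 2, with no two terms consecutive in the sequence.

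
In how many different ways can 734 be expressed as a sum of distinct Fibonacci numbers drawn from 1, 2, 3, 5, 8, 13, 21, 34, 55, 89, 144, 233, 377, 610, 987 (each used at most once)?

17

Starting from the Zeckendorf form and repeatedly splitting a term F_k into F_{k−1} + F_{k−2} (when neither is already used) reaches every representation.
734 = 610+89+34+1 = 610+89+21+13+1 = 377+233+89+34+1 = 610+89+21+8+5+1 = 610+55+34+21+13+1 = … (12 more), for 17 in all.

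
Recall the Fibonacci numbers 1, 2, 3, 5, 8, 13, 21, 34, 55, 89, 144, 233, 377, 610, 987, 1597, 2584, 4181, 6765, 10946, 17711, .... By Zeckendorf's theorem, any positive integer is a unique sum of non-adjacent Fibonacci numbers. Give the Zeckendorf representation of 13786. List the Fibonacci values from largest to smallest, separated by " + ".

10946 + 2584 + 233 + 21 + 2

Repeatedly subtract the largest Fibonacci number that fits:
subtract 10946 from 13786: 2840 remains
subtract 2584 from 2840: 256 remains
subtract 233 from 256: 23 remains
subtract 21 from 23: 2 remains
subtract 2 from 2: 0 remains
So 13786 = 10946 + 2584 + 233 + 21 + 2, with no two terms consecutive in the sequence.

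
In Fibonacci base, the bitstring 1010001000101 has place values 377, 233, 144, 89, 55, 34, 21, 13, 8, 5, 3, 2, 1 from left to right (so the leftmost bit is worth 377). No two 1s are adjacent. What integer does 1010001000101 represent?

546

Summing the place values of the 1 bits: 377 + 144 + 21 + 3 + 1 = 546.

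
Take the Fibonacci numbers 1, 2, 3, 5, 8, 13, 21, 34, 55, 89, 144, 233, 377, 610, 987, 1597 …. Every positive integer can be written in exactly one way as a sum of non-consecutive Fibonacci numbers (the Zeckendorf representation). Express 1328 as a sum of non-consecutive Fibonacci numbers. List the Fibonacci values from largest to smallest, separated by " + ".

987 + 233 + 89 + 13 + 5 + 1

Greedily peel off the largest Fibonacci term at each step:
987 ≤ 1328 < 1597, so take 987; remainder 341
233 ≤ 341 < 377, so take 233; remainder 108
89 ≤ 108 < 144, so take 89; remainder 19
13 ≤ 19 < 21, so take 13; remainder 6
5 ≤ 6 < 8, so take 5; remainder 1
1 ≤ 1 < 2, so take 1; remainder 0
So 1328 = 987 + 233 + 89 + 13 + 5 + 1, with no two terms consecutive in the sequence.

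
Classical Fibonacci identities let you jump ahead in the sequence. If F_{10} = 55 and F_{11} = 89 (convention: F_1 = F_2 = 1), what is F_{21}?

10946

By F_{2k+1} = F_k² + F_{k+1}²: F_{21} = 55² + 89² = 3025 + 7921 = 10946.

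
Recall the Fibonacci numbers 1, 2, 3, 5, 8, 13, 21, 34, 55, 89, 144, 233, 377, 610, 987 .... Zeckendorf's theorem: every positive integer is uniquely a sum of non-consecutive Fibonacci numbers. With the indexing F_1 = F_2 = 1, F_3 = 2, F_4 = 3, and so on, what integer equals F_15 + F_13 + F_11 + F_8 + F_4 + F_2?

F_15 + F_13 + F_11 + F_8 + F_4 + F_2 = 610 + 233 + 89 + 21 + 3 + 1 = 957.

957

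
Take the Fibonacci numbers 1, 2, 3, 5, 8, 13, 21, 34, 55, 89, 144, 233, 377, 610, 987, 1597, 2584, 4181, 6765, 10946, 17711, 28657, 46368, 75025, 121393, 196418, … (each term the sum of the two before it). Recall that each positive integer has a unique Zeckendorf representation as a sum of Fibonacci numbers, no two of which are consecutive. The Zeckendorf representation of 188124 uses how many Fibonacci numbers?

Repeatedly subtract the largest Fibonacci number that fits:
take 121393 (≤ 188124); 188124 − 121393 = 66731
take 46368 (≤ 66731); 66731 − 46368 = 20363
take 17711 (≤ 20363); 20363 − 17711 = 2652
take 2584 (≤ 2652); 2652 − 2584 = 68
take 55 (≤ 68); 68 − 55 = 13
take 13 (≤ 13); 13 − 13 = 0
188124 = 121393 + 46368 + 17711 + 2584 + 55 + 13, which has 6 terms.

6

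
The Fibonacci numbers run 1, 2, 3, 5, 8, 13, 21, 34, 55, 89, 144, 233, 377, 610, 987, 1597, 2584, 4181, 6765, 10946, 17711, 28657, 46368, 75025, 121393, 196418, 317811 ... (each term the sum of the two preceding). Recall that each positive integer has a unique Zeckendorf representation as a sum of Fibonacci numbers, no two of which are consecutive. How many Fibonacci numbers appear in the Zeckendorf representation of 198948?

6

subtract 196418 from 198948: 2530 remains
subtract 1597 from 2530: 933 remains
subtract 610 from 933: 323 remains
subtract 233 from 323: 90 remains
subtract 89 from 90: 1 remains
subtract 1 from 1: 0 remains
198948 = 196418 + 1597 + 610 + 233 + 89 + 1, which has 6 terms.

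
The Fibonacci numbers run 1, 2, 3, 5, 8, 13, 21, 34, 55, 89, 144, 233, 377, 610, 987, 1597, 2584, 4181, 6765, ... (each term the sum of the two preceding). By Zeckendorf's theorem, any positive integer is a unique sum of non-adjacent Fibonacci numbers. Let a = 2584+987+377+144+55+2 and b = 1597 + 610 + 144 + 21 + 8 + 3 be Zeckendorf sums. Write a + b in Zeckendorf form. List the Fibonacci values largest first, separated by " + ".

The two numbers are 4149 and 2383, so their sum is 6532.
largest Fibonacci ≤ 6532 is 4181; 6532 − 4181 = 2351
largest Fibonacci ≤ 2351 is 1597; 2351 − 1597 = 754
largest Fibonacci ≤ 754 is 610; 754 − 610 = 144
largest Fibonacci ≤ 144 is 144; 144 − 144 = 0

4181 + 1597 + 610 + 144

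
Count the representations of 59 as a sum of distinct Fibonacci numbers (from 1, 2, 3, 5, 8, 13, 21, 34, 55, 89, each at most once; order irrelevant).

Each representation comes from the Zeckendorf form by replacing some F_k with F_{k−1} + F_{k−2} where possible.
59 = 55+3+1 = 34+21+3+1 = 34+13+8+3+1 — 3 representations.

3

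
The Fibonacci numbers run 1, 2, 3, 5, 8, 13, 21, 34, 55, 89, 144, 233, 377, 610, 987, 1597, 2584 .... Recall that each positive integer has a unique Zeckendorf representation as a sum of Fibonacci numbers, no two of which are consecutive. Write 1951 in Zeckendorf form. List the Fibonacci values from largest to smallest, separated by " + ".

1597 + 233 + 89 + 21 + 8 + 3

1951: greatest Fibonacci not exceeding it is 1597, leaving 354
354: greatest Fibonacci not exceeding it is 233, leaving 121
121: greatest Fibonacci not exceeding it is 89, leaving 32
32: greatest Fibonacci not exceeding it is 21, leaving 11
11: greatest Fibonacci not exceeding it is 8, leaving 3
3: greatest Fibonacci not exceeding it is 3, leaving 0
So 1951 = 1597 + 233 + 89 + 21 + 8 + 3, with no two terms consecutive in the sequence.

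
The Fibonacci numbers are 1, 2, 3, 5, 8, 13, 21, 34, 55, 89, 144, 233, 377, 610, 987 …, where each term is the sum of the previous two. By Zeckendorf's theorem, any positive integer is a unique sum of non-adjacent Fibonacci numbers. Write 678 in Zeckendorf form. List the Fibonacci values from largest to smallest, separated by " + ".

subtract 610 from 678: 68 remains
subtract 55 from 68: 13 remains
subtract 13 from 13: 0 remains
So 678 = 610 + 55 + 13, with no two terms consecutive in the sequence.

610 + 55 + 13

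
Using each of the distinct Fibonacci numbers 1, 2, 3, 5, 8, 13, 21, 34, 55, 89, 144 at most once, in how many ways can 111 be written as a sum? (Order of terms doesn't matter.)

6

Each representation comes from the Zeckendorf form by replacing some F_k with F_{k−1} + F_{k−2} where possible.
111 = 89+21+1 = 89+13+8+1 = 55+34+21+1 = … (3 more), for 6 in all.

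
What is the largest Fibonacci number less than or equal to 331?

233 ≤ 331 < 377, so the largest Fibonacci number not exceeding 331 is 233.

233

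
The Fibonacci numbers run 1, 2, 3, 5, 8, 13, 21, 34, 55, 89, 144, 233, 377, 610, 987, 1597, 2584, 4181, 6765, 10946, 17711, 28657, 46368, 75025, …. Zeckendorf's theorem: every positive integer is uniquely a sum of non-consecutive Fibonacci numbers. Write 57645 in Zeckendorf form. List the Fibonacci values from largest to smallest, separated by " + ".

Greedily peel off the largest Fibonacci term at each step:
57645 − 46368 = 11277
11277 − 10946 = 331
331 − 233 = 98
98 − 89 = 9
9 − 8 = 1
1 − 1 = 0
So 57645 = 46368 + 10946 + 233 + 89 + 8 + 1, with no two terms consecutive in the sequence.

46368 + 10946 + 233 + 89 + 8 + 1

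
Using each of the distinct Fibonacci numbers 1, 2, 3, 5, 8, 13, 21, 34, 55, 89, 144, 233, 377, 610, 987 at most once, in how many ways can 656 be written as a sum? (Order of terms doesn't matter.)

656 = 610+34+8+3+1 = 610+21+13+8+3+1 = 377+233+34+8+3+1 = … (4 more), for 7 in all.

7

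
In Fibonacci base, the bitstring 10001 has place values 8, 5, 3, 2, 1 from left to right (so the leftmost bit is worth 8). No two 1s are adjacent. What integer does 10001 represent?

9

Summing the place values of the 1 bits: 8 + 1 = 9.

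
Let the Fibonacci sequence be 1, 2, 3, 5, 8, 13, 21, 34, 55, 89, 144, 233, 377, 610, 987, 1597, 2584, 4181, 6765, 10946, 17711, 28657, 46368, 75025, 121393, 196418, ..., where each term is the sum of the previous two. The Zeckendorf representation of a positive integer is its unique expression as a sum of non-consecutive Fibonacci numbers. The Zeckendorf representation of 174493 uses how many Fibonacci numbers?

121393 ≤ 174493 < 196418, so take 121393; remainder 53100
46368 ≤ 53100 < 75025, so take 46368; remainder 6732
4181 ≤ 6732 < 6765, so take 4181; remainder 2551
1597 ≤ 2551 < 2584, so take 1597; remainder 954
610 ≤ 954 < 987, so take 610; remainder 344
233 ≤ 344 < 377, so take 233; remainder 111
89 ≤ 111 < 144, so take 89; remainder 22
21 ≤ 22 < 34, so take 21; remainder 1
1 ≤ 1 < 2, so take 1; remainder 0
174493 = 121393 + 46368 + 4181 + 1597 + 610 + 233 + 89 + 21 + 1, which has 9 terms.

9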